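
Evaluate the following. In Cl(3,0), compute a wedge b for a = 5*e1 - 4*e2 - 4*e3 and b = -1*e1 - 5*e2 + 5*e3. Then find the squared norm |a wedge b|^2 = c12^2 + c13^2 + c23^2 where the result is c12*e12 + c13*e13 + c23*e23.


a wedge b = (a1*b2 - a2*b1)*e12 + (a1*b3 - a3*b1)*e13 + (a2*b3 - a3*b2)*e23
e12 coeff: 5*(-5) - (-4)*(-1) = -25 - 4 = -29
e13 coeff: 5*5 - (-4)*(-1) = 25 - 4 = 21
e23 coeff: (-4)*5 - (-4)*(-5) = -20 - 20 = -40
|a wedge b|^2 = (-29)^2 + 21^2 + (-40)^2
= 841 + 441 + 1600
= 2882


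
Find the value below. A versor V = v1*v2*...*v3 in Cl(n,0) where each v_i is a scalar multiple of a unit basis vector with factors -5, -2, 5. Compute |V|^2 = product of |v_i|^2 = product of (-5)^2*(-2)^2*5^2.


Each vector v_i has |v_i|^2 = s_i^2
Squared scales: (-5)^2 = 25, (-2)^2 = 4, 5^2 = 25
|V|^2 = 25 * 4 * 25
= 2500


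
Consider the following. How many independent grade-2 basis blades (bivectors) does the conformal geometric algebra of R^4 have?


The conformal model of R^4 uses Cl(5,1) with m = 4 + 2 = 6 generators.
Number of grade-2 blades = C(m, 2) = C(6, 2)
= 6*5/2 = 15


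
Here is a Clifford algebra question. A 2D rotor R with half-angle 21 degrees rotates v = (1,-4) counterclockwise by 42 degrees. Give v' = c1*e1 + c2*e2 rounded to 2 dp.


Rotor R = cos(21deg) - sin(21deg)*e12
Rotation angle theta = 2 * 21 = 42 degrees
v' = R*v*~R rotates v by theta.
cos(42deg) = 0.7431, sin(42deg) = 0.6691
v'_1 = 1*cos(42deg) - (-4)*sin(42deg)
= 1*0.7431 - (-4)*0.6691
= 3.42
v'_2 = 1*sin(42deg) + (-4)*cos(42deg)
= 1*0.6691 + (-4)*0.7431
= -2.30
v' = 3.42*e1 - 2.30*e2


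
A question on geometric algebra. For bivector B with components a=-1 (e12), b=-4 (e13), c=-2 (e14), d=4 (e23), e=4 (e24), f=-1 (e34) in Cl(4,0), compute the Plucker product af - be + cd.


Plucker relation: af - be + cd
a*f = (-1)*(-1) = 1
b*e = (-4)*4 = -16
c*d = (-2)*4 = -8
af - be + cd = 1 - (-16) + (-8)
= 9


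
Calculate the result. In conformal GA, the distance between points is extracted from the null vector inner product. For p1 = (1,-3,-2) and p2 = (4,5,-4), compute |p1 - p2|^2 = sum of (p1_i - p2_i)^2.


p1 - p2 = (-3, -8, 2)
|p1 - p2|^2 = (-3)^2 + (-8)^2 + 2^2
= 9 + 64 + 4
= 77


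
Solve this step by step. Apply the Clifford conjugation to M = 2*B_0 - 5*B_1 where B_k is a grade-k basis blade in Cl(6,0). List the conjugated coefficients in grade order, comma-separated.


Clifford conjugate sign for grade k: (-1)^(k(k+1)/2)
Grade 0: (-1)^(0*1/2) = (-1)^0 = 1, coeff 2 -> 2
Grade 1: (-1)^(1*2/2) = (-1)^1 = -1, coeff -5 -> 5
Conjugated coefficients: 2, 5


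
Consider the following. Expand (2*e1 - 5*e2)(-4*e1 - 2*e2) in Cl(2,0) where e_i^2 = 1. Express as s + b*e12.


Expand: (2*e1 - 5*e2)(-4*e1 - 2*e2)
= 2*(-4)*e1e1 + 2*(-2)*e1e2 + (-5)*(-4)*e2e1 + (-5)*(-2)*e2e2
Using e1^2 = e2^2 = 1, e2e1 = -e1e2:
Scalar part s = 2*(-4) + (-5)*(-2) = -8 + 10 = 2
Bivector part b = 2*(-2) - (-5)*(-4) = -4 - 20 = -24
uv = 2 - 24*e12


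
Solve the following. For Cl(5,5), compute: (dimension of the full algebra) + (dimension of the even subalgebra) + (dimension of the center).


n = 5 + 5 = 10
Total dim = 2^10 = 1024
Even subalgebra dim = 2^9 = 512
n is even, so center dim = 1
Sum = 1024 + 512 + 1 = 1537


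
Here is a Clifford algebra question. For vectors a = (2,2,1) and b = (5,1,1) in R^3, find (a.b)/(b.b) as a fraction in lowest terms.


Projection coefficient = (a . b) / (b . b)
a . b = 2*5 + 2*1 + 1*1
= 10 + 2 + 1 = 13
b . b = 5^2 + 1^2 + 1^2
= 25 + 1 + 1 = 27
Coefficient = 13/27
In lowest terms: 13/27


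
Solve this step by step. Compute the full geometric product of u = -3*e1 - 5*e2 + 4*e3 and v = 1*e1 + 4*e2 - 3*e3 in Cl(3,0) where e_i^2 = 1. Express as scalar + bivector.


In Cl(3,0): e_i^2 = 1, e_ie_j = -e_je_i for i != j.
Scalar part = u . v = (-3)*1 + (-5)*4 + 4*(-3)
= -3 + (-20) + (-12) = -35
e12 coeff = (-3)*4 - (-5)*1 = -12 - (-5) = -7
e13 coeff = (-3)*(-3) - 4*1 = 9 - 4 = 5
e23 coeff = (-5)*(-3) - 4*4 = 15 - 16 = -1
uv = -35 - 7*e12 + 5*e13 - 1*e23


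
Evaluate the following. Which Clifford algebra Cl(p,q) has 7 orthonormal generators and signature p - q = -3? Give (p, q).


We need p + q = 7 and p - q = -3.
Adding: 2p = 7 + (-3) = 4, so p = 2.
Then q = 7 - 2 = 5.
(p, q) = (2, 5)


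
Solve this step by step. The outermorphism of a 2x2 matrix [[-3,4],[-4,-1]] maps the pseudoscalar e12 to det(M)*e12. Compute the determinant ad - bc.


The outermorphism of a linear map f sends e1^e2 to f(e1)^f(e2).
f(e1) = -3*e1 - 4*e2
f(e2) = 4*e1 - 1*e2
f(e1) ^ f(e2) = (-3*e1 - 4*e2) ^ (4*e1 - 1*e2)
= (-3)*(-1)*e12 + (-4)*4*e21
= (3 - (-16))*e12
= 19*e12
Coefficient = 19


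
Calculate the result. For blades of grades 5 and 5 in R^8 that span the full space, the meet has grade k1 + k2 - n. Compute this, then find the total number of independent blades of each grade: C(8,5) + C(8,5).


Meet grade = grade(A) + grade(B) - n
= 5 + 5 - 8 = 2
C(8,5) = 56
C(8,5) = 56
dim_A + dim_B = 56 + 56 = 112


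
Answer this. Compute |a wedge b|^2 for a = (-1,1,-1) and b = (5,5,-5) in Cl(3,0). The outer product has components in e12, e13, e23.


a wedge b = (a1*b2 - a2*b1)*e12 + (a1*b3 - a3*b1)*e13 + (a2*b3 - a3*b2)*e23
e12 coeff: (-1)*5 - 1*5 = -5 - 5 = -10
e13 coeff: (-1)*(-5) - (-1)*5 = 5 - (-5) = 10
e23 coeff: 1*(-5) - (-1)*5 = -5 - (-5) = 0
|a wedge b|^2 = (-10)^2 + 10^2 + 0^2
= 100 + 100 + 0
= 200


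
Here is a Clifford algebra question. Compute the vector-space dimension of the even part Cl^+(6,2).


Even subalgebra dimension = 2^(n-1)
n = 6 + 2 = 8
2^(8 - 1) = 2^7 = 128
Verification: sum of C(8,k) for even k = 1 + 28 + 70 + 28 + 1 = 128
Result = 128


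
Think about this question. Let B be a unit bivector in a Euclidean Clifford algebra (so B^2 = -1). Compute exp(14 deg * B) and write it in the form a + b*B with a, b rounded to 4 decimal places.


For a unit bivector B with B^2 = -1, the exponential series gives
e^(theta*B) = cos(theta) + sin(theta)*B (the GA analogue of Euler's formula).
theta = 14 degrees = 0.244346 rad
cos(14 deg) = 0.9703
sin(14 deg) = 0.2419
exp(theta*B) = 0.9703 + 0.2419*B


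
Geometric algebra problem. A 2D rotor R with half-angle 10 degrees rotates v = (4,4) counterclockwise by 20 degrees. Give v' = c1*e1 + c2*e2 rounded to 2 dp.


Rotor R = cos(10deg) - sin(10deg)*e12
Rotation angle theta = 2 * 10 = 20 degrees
v' = R*v*~R rotates v by theta.
cos(20deg) = 0.9397, sin(20deg) = 0.3420
v'_1 = 4*cos(20deg) - 4*sin(20deg)
= 4*0.9397 - 4*0.3420
= 2.39
v'_2 = 4*sin(20deg) + 4*cos(20deg)
= 4*0.3420 + 4*0.9397
= 5.13
v' = 2.39*e1 + 5.13*e2


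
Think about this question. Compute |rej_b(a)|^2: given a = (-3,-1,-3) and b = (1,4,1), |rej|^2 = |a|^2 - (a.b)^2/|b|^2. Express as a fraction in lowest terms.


|a|^2 = (-3)^2 + (-1)^2 + (-3)^2 = 19
|b|^2 = 1^2 + 4^2 + 1^2 = 18
a . b = (-3)*1 + (-1)*4 + (-3)*1 = -10
(a.b)^2 = (-10)^2 = 100
|rej|^2 = 19 - 100/18
= (342 - 100)/18
= 242/18
In lowest terms: 121/9


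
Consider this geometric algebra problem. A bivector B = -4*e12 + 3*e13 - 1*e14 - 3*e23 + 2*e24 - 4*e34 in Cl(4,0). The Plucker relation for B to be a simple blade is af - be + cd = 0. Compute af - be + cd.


Plucker relation: af - be + cd
a*f = (-4)*(-4) = 16
b*e = 3*2 = 6
c*d = (-1)*(-3) = 3
af - be + cd = 16 - 6 + 3
= 13


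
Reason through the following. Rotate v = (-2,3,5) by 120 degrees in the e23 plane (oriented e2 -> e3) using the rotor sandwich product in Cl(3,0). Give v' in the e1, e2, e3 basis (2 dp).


Rotor R = cos(60deg) - sin(60deg)*e23
Rotation angle theta = 2 * 60 = 120 degrees in the e23 plane (e2 -> e3).
The component perpendicular to the plane (e1) is invariant: v'_1 = v1 = -2.00
cos(120deg) = -0.5000, sin(120deg) = 0.8660
v'_2 = v2*cos(theta) - v3*sin(theta) = 3*(-0.5000) - 5*0.8660 = -5.83
v'_3 = v2*sin(theta) + v3*cos(theta) = 3*0.8660 + 5*(-0.5000) = 0.10
v' = -2.00*e1 - 5.83*e2 + 0.10*e3


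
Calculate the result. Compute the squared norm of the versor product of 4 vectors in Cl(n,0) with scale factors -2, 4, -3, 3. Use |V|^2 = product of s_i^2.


Each vector v_i has |v_i|^2 = s_i^2
Squared scales: (-2)^2 = 4, 4^2 = 16, (-3)^2 = 9, 3^2 = 9
|V|^2 = 4 * 16 * 9 * 9
= 5184


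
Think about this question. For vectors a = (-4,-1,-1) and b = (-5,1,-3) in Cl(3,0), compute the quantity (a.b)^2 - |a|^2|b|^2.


a . b = (-4)*(-5) + (-1)*1 + (-1)*(-3)
= 20 + (-1) + 3 = 22
|a|^2 = (-4)^2 + (-1)^2 + (-1)^2 = 18
|b|^2 = (-5)^2 + 1^2 + (-3)^2 = 35
(a.b)^2 = 22^2 = 484
|a|^2 * |b|^2 = 18 * 35 = 630
Result = 484 - 630 = -146


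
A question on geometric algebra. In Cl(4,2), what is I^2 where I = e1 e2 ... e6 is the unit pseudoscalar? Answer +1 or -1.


The pseudoscalar I = e1...e_n (product of all n generators) of Cl(p,q) satisfies I^2 = (-1)^(q + n(n-1)/2).
p = 4, q = 2, n = p + q = 6
n(n-1)/2 = 6 * 5 / 2 = 15
Exponent = q + n(n-1)/2 = 2 + 15 = 17
I^2 = (-1)^17 = -1


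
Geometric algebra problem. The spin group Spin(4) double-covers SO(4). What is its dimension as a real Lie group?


Spin(n) double-covers SO(n); both have Lie algebra so(n) of dimension n(n-1)/2.
n = 4
n(n-1) = 4 * 3 = 12
dim Spin(4) = 12/2 = 6


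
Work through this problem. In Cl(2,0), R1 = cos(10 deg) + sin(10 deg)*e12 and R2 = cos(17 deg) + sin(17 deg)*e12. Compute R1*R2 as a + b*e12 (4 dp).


Same-plane rotors commute and their half-angles add:
R1*R2 = cos(a1 + a2) + sin(a1 + a2)*e12.
a1 + a2 = 10 + 17 = 27 deg
cos(27 deg) = 0.8910
sin(27 deg) = 0.4540
R1*R2 = 0.8910 + 0.4540*e12


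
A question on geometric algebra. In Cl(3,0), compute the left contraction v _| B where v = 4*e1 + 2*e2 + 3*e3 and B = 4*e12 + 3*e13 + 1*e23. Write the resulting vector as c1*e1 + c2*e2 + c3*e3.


Left contraction v _| B = <vB>_1 (grade-1 part of the geometric product vB).
Using e1_|e12 = e2, e2_|e12 = -e1, e1_|e13 = e3, e3_|e13 = -e1, e2_|e23 = e3, e3_|e23 = -e2:
e1 coeff: -v2*b12 - v3*b13 = -(2)*(4) - (3)*(3) = -17
e2 coeff: v1*b12 - v3*b23 = (4)*(4) - (3)*(1) = 13
e3 coeff: v1*b13 + v2*b23 = (4)*(3) + (2)*(1) = 14
v _| B = -17*e1 + 13*e2 + 14*e3


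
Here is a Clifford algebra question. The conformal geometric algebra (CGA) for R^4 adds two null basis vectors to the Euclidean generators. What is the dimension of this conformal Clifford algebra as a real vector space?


The conformal model of R^4 uses Cl(5,1): the 4 Euclidean generators plus two extra orthogonal generators e+ (e+^2 = +1) and e- (e-^2 = -1), from which the null vectors e0, einf are built.
Number of generators m = 4 + 2 = 6.
dim Cl(p,q) = 2^m = 2^6 = 64


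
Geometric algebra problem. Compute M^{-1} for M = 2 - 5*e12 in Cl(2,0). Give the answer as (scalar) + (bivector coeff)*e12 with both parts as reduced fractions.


M = 2 - 5*e12, where e12^2 = -1.
Since M commutes with its reverse ~M = a - b*e12, M * ~M = a^2 - b^2*e12^2 = a^2 + b^2.
So M^{-1} = ~M / (a^2 + b^2) = (a - b*e12)/(a^2 + b^2).
a^2 + b^2 = 4 + 25 = 29
Scalar part = 2/29 = 2/29
Bivector coeff = 5/29 = 5/29
M^{-1} = 2/29 + 5/29*e12


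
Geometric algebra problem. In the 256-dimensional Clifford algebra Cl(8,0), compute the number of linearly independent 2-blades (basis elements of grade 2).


Number of grade-k basis blades in Cl(p,q) with n = p + q is C(n, k).
n = 8 + 0 = 8
C(8, 2) = 8! / (2! * 6!)
= 40320 / (2 * 720)
= 28


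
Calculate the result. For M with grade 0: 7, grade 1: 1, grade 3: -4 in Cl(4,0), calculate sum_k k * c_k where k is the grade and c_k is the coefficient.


Grade-weighted sum = sum of grade_k * coefficient_k
0*7 = 0
1*1 = 1
3*(-4) = -12
Total = 0 + 1 + (-12) = -11


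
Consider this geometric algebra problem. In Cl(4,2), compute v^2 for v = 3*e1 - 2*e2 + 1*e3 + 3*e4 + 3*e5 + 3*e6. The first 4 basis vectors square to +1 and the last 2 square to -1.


v^2 = sum of c_i^2 * e_i^2
Positive signature terms (e_i^2 = +1): 3^2 + (-2)^2 + 1^2 + 3^2 = 23
Negative signature terms (e_j^2 = -1): 3^2 + 3^2 = 18
v^2 = 23 - 18 = 5


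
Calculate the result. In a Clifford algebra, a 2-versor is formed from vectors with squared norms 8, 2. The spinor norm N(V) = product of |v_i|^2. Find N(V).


Spinor norm N(V) = |v1|^2 * |v2|^2 * ... * |v2|^2
= 8 * 2
Running product: 8, 16
N(V) = 16


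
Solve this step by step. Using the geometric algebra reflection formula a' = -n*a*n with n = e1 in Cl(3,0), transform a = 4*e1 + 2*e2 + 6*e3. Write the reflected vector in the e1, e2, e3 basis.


Reflection formula: a' = -n*a*n, with n = e1 (unit vector, n^2 = 1).
For reflection through hyperplane perp to e1:
The component along e1 flips sign, others stay.
a = (4, 2, 6)
a' = (-4, 2, 6)
a' = -4*e1 + 2*e2 + 6*e3


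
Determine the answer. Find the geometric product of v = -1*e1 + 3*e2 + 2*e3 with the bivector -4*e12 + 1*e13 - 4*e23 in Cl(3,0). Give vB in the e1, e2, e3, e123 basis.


vB has grade-1 (vector) and grade-3 (trivector) parts: vB = (v _| B) + (v ^ B).
Vector part <vB>_1:
  e1: -v2*b12 - v3*b13 = -(3)*(-4) - (2)*(1) = 10
  e2: v1*b12 - v3*b23 = (-1)*(-4) - (2)*(-4) = 12
  e3: v1*b13 + v2*b23 = (-1)*(1) + (3)*(-4) = -13
Trivector part <vB>_3:
  e123: v1*b23 - v2*b13 + v3*b12 = (-1)*(-4) - (3)*(1) + (2)*(-4) = -7
vB = 10*e1 + 12*e2 - 13*e3 - 7*e123


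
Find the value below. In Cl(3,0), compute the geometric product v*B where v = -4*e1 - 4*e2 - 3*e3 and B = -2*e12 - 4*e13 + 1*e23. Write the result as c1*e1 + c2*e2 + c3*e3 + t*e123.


vB has grade-1 (vector) and grade-3 (trivector) parts: vB = (v _| B) + (v ^ B).
Vector part <vB>_1:
  e1: -v2*b12 - v3*b13 = -(-4)*(-2) - (-3)*(-4) = -20
  e2: v1*b12 - v3*b23 = (-4)*(-2) - (-3)*(1) = 11
  e3: v1*b13 + v2*b23 = (-4)*(-4) + (-4)*(1) = 12
Trivector part <vB>_3:
  e123: v1*b23 - v2*b13 + v3*b12 = (-4)*(1) - (-4)*(-4) + (-3)*(-2) = -14
vB = -20*e1 + 11*e2 + 12*e3 - 14*e123


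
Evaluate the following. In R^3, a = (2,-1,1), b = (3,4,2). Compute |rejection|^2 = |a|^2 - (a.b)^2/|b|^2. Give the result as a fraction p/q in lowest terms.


|a|^2 = 2^2 + (-1)^2 + 1^2 = 6
|b|^2 = 3^2 + 4^2 + 2^2 = 29
a . b = 2*3 + (-1)*4 + 1*2 = 4
(a.b)^2 = 4^2 = 16
|rej|^2 = 6 - 16/29
= (174 - 16)/29
= 158/29
In lowest terms: 158/29


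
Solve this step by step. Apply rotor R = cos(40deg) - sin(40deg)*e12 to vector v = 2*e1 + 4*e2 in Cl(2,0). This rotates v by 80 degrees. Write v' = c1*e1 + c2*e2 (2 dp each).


Rotor R = cos(40deg) - sin(40deg)*e12
Rotation angle theta = 2 * 40 = 80 degrees
v' = R*v*~R rotates v by theta.
cos(80deg) = 0.1736, sin(80deg) = 0.9848
v'_1 = 2*cos(80deg) - 4*sin(80deg)
= 2*0.1736 - 4*0.9848
= -3.59
v'_2 = 2*sin(80deg) + 4*cos(80deg)
= 2*0.9848 + 4*0.1736
= 2.66
v' = -3.59*e1 + 2.66*e2


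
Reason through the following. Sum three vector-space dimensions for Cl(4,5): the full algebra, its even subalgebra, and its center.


n = 4 + 5 = 9
Total dim = 2^9 = 512
Even subalgebra dim = 2^8 = 256
n is odd, so center dim = 2
Sum = 512 + 256 + 2 = 770


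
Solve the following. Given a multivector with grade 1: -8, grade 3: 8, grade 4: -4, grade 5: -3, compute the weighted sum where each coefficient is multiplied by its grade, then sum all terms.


Grade-weighted sum = sum of grade_k * coefficient_k
1*(-8) = -8
3*8 = 24
4*(-4) = -16
5*(-3) = -15
Total = -8 + 24 + (-16) + (-15) = -15


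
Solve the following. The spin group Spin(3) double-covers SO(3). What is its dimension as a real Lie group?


Spin(n) double-covers SO(n); both have Lie algebra so(n) of dimension n(n-1)/2.
n = 3
n(n-1) = 3 * 2 = 6
dim Spin(3) = 6/2 = 3


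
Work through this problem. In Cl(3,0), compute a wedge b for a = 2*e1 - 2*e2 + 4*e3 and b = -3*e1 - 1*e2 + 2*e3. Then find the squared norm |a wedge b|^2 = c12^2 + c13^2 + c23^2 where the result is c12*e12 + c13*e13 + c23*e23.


a wedge b = (a1*b2 - a2*b1)*e12 + (a1*b3 - a3*b1)*e13 + (a2*b3 - a3*b2)*e23
e12 coeff: 2*(-1) - (-2)*(-3) = -2 - 6 = -8
e13 coeff: 2*2 - 4*(-3) = 4 - (-12) = 16
e23 coeff: (-2)*2 - 4*(-1) = -4 - (-4) = 0
|a wedge b|^2 = (-8)^2 + 16^2 + 0^2
= 64 + 256 + 0
= 320


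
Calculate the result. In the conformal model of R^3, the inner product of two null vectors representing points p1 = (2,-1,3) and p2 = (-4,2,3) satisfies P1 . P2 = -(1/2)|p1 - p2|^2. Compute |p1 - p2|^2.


p1 - p2 = (6, -3, 0)
|p1 - p2|^2 = 6^2 + (-3)^2 + 0^2
= 36 + 9 + 0
= 45


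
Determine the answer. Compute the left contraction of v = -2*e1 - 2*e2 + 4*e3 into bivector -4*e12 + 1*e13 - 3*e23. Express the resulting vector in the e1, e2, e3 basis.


Left contraction v _| B = <vB>_1 (grade-1 part of the geometric product vB).
Using e1_|e12 = e2, e2_|e12 = -e1, e1_|e13 = e3, e3_|e13 = -e1, e2_|e23 = e3, e3_|e23 = -e2:
e1 coeff: -v2*b12 - v3*b13 = -(-2)*(-4) - (4)*(1) = -12
e2 coeff: v1*b12 - v3*b23 = (-2)*(-4) - (4)*(-3) = 20
e3 coeff: v1*b13 + v2*b23 = (-2)*(1) + (-2)*(-3) = 4
v _| B = -12*e1 + 20*e2 + 4*e3


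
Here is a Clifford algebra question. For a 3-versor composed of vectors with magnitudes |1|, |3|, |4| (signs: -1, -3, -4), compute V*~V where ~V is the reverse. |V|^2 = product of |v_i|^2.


Each vector v_i has |v_i|^2 = s_i^2
Squared scales: (-1)^2 = 1, (-3)^2 = 9, (-4)^2 = 16
|V|^2 = 1 * 9 * 16
= 144


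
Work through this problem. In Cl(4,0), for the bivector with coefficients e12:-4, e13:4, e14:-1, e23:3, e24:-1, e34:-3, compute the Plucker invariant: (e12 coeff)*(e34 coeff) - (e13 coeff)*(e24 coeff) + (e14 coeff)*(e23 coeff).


Plucker relation: af - be + cd
a*f = (-4)*(-3) = 12
b*e = 4*(-1) = -4
c*d = (-1)*3 = -3
af - be + cd = 12 - (-4) + (-3)
= 13


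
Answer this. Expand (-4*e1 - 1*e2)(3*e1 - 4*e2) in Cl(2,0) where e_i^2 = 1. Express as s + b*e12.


Expand: (-4*e1 - 1*e2)(3*e1 - 4*e2)
= (-4)*3*e1e1 + (-4)*(-4)*e1e2 + (-1)*3*e2e1 + (-1)*(-4)*e2e2
Using e1^2 = e2^2 = 1, e2e1 = -e1e2:
Scalar part s = (-4)*3 + (-1)*(-4) = -12 + 4 = -8
Bivector part b = (-4)*(-4) - (-1)*3 = 16 - (-3) = 19
uv = -8 + 19*e12


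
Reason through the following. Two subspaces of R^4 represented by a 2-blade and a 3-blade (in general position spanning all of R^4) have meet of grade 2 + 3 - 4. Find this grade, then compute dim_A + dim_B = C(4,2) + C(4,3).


Meet grade = grade(A) + grade(B) - n
= 2 + 3 - 4 = 1
C(4,2) = 6
C(4,3) = 4
dim_A + dim_B = 6 + 4 = 10


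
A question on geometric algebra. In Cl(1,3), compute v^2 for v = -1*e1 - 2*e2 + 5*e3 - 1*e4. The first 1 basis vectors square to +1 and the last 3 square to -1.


v^2 = sum of c_i^2 * e_i^2
Positive signature terms (e_i^2 = +1): (-1)^2 = 1
Negative signature terms (e_j^2 = -1): (-2)^2 + 5^2 + (-1)^2 = 30
v^2 = 1 - 30 = -29


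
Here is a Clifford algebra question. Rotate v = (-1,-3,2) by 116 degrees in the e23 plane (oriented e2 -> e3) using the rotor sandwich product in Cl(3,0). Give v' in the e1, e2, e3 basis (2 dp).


Rotor R = cos(58deg) - sin(58deg)*e23
Rotation angle theta = 2 * 58 = 116 degrees in the e23 plane (e2 -> e3).
The component perpendicular to the plane (e1) is invariant: v'_1 = v1 = -1.00
cos(116deg) = -0.4384, sin(116deg) = 0.8988
v'_2 = v2*cos(theta) - v3*sin(theta) = -3*(-0.4384) - 2*0.8988 = -0.48
v'_3 = v2*sin(theta) + v3*cos(theta) = -3*0.8988 + 2*(-0.4384) = -3.57
v' = -1.00*e1 - 0.48*e2 - 3.57*e3


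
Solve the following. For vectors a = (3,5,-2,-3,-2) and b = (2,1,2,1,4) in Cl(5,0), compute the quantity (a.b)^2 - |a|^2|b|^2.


a . b = 3*2 + 5*1 + (-2)*2 + (-3)*1 + (-2)*4
= 6 + 5 + (-4) + (-3) + (-8) = -4
|a|^2 = 3^2 + 5^2 + (-2)^2 + (-3)^2 + (-2)^2 = 51
|b|^2 = 2^2 + 1^2 + 2^2 + 1^2 + 4^2 = 26
(a.b)^2 = (-4)^2 = 16
|a|^2 * |b|^2 = 51 * 26 = 1326
Result = 16 - 1326 = -1310


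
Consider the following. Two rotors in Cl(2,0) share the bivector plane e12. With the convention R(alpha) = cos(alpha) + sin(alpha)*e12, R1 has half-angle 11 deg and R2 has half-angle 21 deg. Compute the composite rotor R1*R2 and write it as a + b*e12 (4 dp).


Same-plane rotors commute and their half-angles add:
R1*R2 = cos(a1 + a2) + sin(a1 + a2)*e12.
a1 + a2 = 11 + 21 = 32 deg
cos(32 deg) = 0.8480
sin(32 deg) = 0.5299
R1*R2 = 0.8480 + 0.5299*e12


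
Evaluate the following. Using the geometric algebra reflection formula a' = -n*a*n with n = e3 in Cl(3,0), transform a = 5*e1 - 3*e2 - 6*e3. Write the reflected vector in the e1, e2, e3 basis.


Reflection formula: a' = -n*a*n, with n = e3 (unit vector, n^2 = 1).
For reflection through hyperplane perp to e3:
The component along e3 flips sign, others stay.
a = (5, -3, -6)
a' = (5, -3, 6)
a' = 5*e1 - 3*e2 + 6*e3


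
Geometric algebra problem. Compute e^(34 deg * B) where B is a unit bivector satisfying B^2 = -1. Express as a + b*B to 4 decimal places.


For a unit bivector B with B^2 = -1, the exponential series gives
e^(theta*B) = cos(theta) + sin(theta)*B (the GA analogue of Euler's formula).
theta = 34 degrees = 0.593412 rad
cos(34 deg) = 0.8290
sin(34 deg) = 0.5592
exp(theta*B) = 0.8290 + 0.5592*B


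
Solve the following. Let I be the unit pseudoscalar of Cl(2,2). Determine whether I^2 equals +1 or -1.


The pseudoscalar I = e1...e_n (product of all n generators) of Cl(p,q) satisfies I^2 = (-1)^(q + n(n-1)/2).
p = 2, q = 2, n = p + q = 4
n(n-1)/2 = 4 * 3 / 2 = 6
Exponent = q + n(n-1)/2 = 2 + 6 = 8
I^2 = (-1)^8 = +1


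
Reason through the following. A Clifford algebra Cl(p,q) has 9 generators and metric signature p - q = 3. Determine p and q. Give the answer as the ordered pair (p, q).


We need p + q = 9 and p - q = 3.
Adding: 2p = 9 + 3 = 12, so p = 6.
Then q = 9 - 6 = 3.
(p, q) = (6, 3)


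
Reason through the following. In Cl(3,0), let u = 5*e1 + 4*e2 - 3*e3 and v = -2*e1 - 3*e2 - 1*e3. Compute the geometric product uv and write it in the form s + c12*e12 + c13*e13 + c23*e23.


In Cl(3,0): e_i^2 = 1, e_ie_j = -e_je_i for i != j.
Scalar part = u . v = 5*(-2) + 4*(-3) + (-3)*(-1)
= -10 + (-12) + 3 = -19
e12 coeff = 5*(-3) - 4*(-2) = -15 - (-8) = -7
e13 coeff = 5*(-1) - (-3)*(-2) = -5 - 6 = -11
e23 coeff = 4*(-1) - (-3)*(-3) = -4 - 9 = -13
uv = -19 - 7*e12 - 11*e13 - 13*e23


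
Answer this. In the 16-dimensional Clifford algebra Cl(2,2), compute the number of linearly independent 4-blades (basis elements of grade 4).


Number of grade-k basis blades in Cl(p,q) with n = p + q is C(n, k).
n = 2 + 2 = 4
C(4, 4) = 4! / (4! * 0!)
= 24 / (24 * 1)
= 1


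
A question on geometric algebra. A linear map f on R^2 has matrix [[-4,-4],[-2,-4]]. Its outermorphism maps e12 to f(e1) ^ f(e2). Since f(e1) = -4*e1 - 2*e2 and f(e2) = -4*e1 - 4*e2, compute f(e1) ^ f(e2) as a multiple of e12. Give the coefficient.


The outermorphism of a linear map f sends e1^e2 to f(e1)^f(e2).
f(e1) = -4*e1 - 2*e2
f(e2) = -4*e1 - 4*e2
f(e1) ^ f(e2) = (-4*e1 - 2*e2) ^ (-4*e1 - 4*e2)
= (-4)*(-4)*e12 + (-2)*(-4)*e21
= (16 - 8)*e12
= 8*e12
Coefficient = 8


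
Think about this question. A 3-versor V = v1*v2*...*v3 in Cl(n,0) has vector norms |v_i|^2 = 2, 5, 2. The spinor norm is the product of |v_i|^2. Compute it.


Spinor norm N(V) = |v1|^2 * |v2|^2 * ... * |v3|^2
= 2 * 5 * 2
Running product: 2, 10, 20
N(V) = 20


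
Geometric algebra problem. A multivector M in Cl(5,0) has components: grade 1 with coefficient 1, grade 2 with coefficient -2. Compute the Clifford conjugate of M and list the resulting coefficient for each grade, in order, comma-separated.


Clifford conjugate sign for grade k: (-1)^(k(k+1)/2)
Grade 1: (-1)^(1*2/2) = (-1)^1 = -1, coeff 1 -> -1
Grade 2: (-1)^(2*3/2) = (-1)^3 = -1, coeff -2 -> 2
Conjugated coefficients: -1, 2


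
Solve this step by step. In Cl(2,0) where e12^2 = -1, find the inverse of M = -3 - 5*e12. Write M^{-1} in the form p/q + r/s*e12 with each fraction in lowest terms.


M = -3 - 5*e12, where e12^2 = -1.
Since M commutes with its reverse ~M = a - b*e12, M * ~M = a^2 - b^2*e12^2 = a^2 + b^2.
So M^{-1} = ~M / (a^2 + b^2) = (a - b*e12)/(a^2 + b^2).
a^2 + b^2 = 9 + 25 = 34
Scalar part = -3/34 = -3/34
Bivector coeff = 5/34 = 5/34
M^{-1} = -3/34 + 5/34*e12


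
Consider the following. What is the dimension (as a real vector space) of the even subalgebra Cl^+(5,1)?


Even subalgebra dimension = 2^(n-1)
n = 5 + 1 = 6
2^(6 - 1) = 2^5 = 32
Verification: sum of C(6,k) for even k = 1 + 15 + 15 + 1 = 32
Result = 32


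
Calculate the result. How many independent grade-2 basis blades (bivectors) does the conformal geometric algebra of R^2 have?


The conformal model of R^2 uses Cl(3,1) with m = 2 + 2 = 4 generators.
Number of grade-2 blades = C(m, 2) = C(4, 2)
= 4*3/2 = 6


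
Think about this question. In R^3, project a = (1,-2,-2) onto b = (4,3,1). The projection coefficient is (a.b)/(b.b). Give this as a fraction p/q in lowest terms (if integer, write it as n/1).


Projection coefficient = (a . b) / (b . b)
a . b = 1*4 + (-2)*3 + (-2)*1
= 4 + (-6) + (-2) = -4
b . b = 4^2 + 3^2 + 1^2
= 16 + 9 + 1 = 26
Coefficient = -4/26
In lowest terms: -2/13


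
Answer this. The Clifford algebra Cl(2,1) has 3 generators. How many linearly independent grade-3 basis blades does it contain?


Number of grade-k basis blades in Cl(p,q) with n = p + q is C(n, k).
n = 2 + 1 = 3
C(3, 3) = 3! / (3! * 0!)
= 6 / (6 * 1)
= 1


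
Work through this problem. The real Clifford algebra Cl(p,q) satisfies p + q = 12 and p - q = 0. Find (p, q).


We need p + q = 12 and p - q = 0.
Adding: 2p = 12 + 0 = 12, so p = 6.
Then q = 12 - 6 = 6.
(p, q) = (6, 6)


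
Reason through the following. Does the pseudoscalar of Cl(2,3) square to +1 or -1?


The pseudoscalar I = e1...e_n (product of all n generators) of Cl(p,q) satisfies I^2 = (-1)^(q + n(n-1)/2).
p = 2, q = 3, n = p + q = 5
n(n-1)/2 = 5 * 4 / 2 = 10
Exponent = q + n(n-1)/2 = 3 + 10 = 13
I^2 = (-1)^13 = -1


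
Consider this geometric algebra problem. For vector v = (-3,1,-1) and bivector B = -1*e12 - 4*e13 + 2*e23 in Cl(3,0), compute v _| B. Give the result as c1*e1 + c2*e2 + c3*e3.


Left contraction v _| B = <vB>_1 (grade-1 part of the geometric product vB).
Using e1_|e12 = e2, e2_|e12 = -e1, e1_|e13 = e3, e3_|e13 = -e1, e2_|e23 = e3, e3_|e23 = -e2:
e1 coeff: -v2*b12 - v3*b13 = -(1)*(-1) - (-1)*(-4) = -3
e2 coeff: v1*b12 - v3*b23 = (-3)*(-1) - (-1)*(2) = 5
e3 coeff: v1*b13 + v2*b23 = (-3)*(-4) + (1)*(2) = 14
v _| B = -3*e1 + 5*e2 + 14*e3


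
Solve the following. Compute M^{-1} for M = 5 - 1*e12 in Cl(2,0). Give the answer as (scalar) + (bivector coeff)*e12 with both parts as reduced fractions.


M = 5 - 1*e12, where e12^2 = -1.
Since M commutes with its reverse ~M = a - b*e12, M * ~M = a^2 - b^2*e12^2 = a^2 + b^2.
So M^{-1} = ~M / (a^2 + b^2) = (a - b*e12)/(a^2 + b^2).
a^2 + b^2 = 25 + 1 = 26
Scalar part = 5/26 = 5/26
Bivector coeff = 1/26 = 1/26
M^{-1} = 5/26 + 1/26*e12


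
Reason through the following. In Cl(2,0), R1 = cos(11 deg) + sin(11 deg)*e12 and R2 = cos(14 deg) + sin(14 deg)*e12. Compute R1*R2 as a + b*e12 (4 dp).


Same-plane rotors commute and their half-angles add:
R1*R2 = cos(a1 + a2) + sin(a1 + a2)*e12.
a1 + a2 = 11 + 14 = 25 deg
cos(25 deg) = 0.9063
sin(25 deg) = 0.4226
R1*R2 = 0.9063 + 0.4226*e12


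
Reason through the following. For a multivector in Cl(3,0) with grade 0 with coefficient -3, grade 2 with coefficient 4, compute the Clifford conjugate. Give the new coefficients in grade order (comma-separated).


Clifford conjugate sign for grade k: (-1)^(k(k+1)/2)
Grade 0: (-1)^(0*1/2) = (-1)^0 = 1, coeff -3 -> -3
Grade 2: (-1)^(2*3/2) = (-1)^3 = -1, coeff 4 -> -4
Conjugated coefficients: -3, -4


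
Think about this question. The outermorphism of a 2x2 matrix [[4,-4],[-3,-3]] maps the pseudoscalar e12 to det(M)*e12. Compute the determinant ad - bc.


The outermorphism of a linear map f sends e1^e2 to f(e1)^f(e2).
f(e1) = 4*e1 - 3*e2
f(e2) = -4*e1 - 3*e2
f(e1) ^ f(e2) = (4*e1 - 3*e2) ^ (-4*e1 - 3*e2)
= 4*(-3)*e12 + (-3)*(-4)*e21
= (-12 - 12)*e12
= -24*e12
Coefficient = -24


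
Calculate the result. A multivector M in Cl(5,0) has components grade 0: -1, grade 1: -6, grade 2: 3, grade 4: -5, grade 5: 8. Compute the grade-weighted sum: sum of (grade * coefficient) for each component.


Grade-weighted sum = sum of grade_k * coefficient_k
0*(-1) = 0
1*(-6) = -6
2*3 = 6
4*(-5) = -20
5*8 = 40
Total = 0 + (-6) + 6 + (-20) + 40 = 20


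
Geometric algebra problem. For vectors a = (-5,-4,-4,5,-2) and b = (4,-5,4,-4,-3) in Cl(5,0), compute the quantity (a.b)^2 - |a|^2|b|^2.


a . b = (-5)*4 + (-4)*(-5) + (-4)*4 + 5*(-4) + (-2)*(-3)
= -20 + 20 + (-16) + (-20) + 6 = -30
|a|^2 = (-5)^2 + (-4)^2 + (-4)^2 + 5^2 + (-2)^2 = 86
|b|^2 = 4^2 + (-5)^2 + 4^2 + (-4)^2 + (-3)^2 = 82
(a.b)^2 = (-30)^2 = 900
|a|^2 * |b|^2 = 86 * 82 = 7052
Result = 900 - 7052 = -6152


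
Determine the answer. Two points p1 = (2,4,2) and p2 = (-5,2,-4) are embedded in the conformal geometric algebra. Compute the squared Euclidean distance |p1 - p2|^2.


p1 - p2 = (7, 2, 6)
|p1 - p2|^2 = 7^2 + 2^2 + 6^2
= 49 + 4 + 36
= 89


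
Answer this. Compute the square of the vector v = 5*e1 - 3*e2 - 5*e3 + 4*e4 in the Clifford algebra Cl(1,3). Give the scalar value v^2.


v^2 = sum of c_i^2 * e_i^2
Positive signature terms (e_i^2 = +1): 5^2 = 25
Negative signature terms (e_j^2 = -1): (-3)^2 + (-5)^2 + 4^2 = 50
v^2 = 25 - 50 = -25


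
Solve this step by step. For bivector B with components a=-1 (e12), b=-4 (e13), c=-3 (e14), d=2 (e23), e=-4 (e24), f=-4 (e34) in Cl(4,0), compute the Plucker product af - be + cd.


Plucker relation: af - be + cd
a*f = (-1)*(-4) = 4
b*e = (-4)*(-4) = 16
c*d = (-3)*2 = -6
af - be + cd = 4 - 16 + (-6)
= -18


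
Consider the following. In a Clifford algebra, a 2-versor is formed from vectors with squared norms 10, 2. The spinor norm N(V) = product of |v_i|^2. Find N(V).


Spinor norm N(V) = |v1|^2 * |v2|^2 * ... * |v2|^2
= 10 * 2
Running product: 10, 20
N(V) = 20


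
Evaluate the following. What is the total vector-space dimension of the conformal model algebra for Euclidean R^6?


The conformal model of R^6 uses Cl(7,1): the 6 Euclidean generators plus two extra orthogonal generators e+ (e+^2 = +1) and e- (e-^2 = -1), from which the null vectors e0, einf are built.
Number of generators m = 6 + 2 = 8.
dim Cl(p,q) = 2^m = 2^8 = 256


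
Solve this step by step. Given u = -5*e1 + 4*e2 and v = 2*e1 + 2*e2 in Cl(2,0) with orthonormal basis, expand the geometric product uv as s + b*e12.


Expand: (-5*e1 + 4*e2)(2*e1 + 2*e2)
= (-5)*2*e1e1 + (-5)*2*e1e2 + 4*2*e2e1 + 4*2*e2e2
Using e1^2 = e2^2 = 1, e2e1 = -e1e2:
Scalar part s = (-5)*2 + 4*2 = -10 + 8 = -2
Bivector part b = (-5)*2 - 4*2 = -10 - 8 = -18
uv = -2 - 18*e12


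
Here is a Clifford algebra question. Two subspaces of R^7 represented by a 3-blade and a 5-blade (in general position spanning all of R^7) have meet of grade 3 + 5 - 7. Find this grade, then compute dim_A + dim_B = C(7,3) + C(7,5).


Meet grade = grade(A) + grade(B) - n
= 3 + 5 - 7 = 1
C(7,3) = 35
C(7,5) = 21
dim_A + dim_B = 35 + 21 = 56


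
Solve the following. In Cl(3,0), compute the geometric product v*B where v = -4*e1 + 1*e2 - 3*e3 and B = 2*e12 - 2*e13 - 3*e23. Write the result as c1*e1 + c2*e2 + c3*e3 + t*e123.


vB has grade-1 (vector) and grade-3 (trivector) parts: vB = (v _| B) + (v ^ B).
Vector part <vB>_1:
  e1: -v2*b12 - v3*b13 = -(1)*(2) - (-3)*(-2) = -8
  e2: v1*b12 - v3*b23 = (-4)*(2) - (-3)*(-3) = -17
  e3: v1*b13 + v2*b23 = (-4)*(-2) + (1)*(-3) = 5
Trivector part <vB>_3:
  e123: v1*b23 - v2*b13 + v3*b12 = (-4)*(-3) - (1)*(-2) + (-3)*(2) = 8
vB = -8*e1 - 17*e2 + 5*e3 + 8*e123


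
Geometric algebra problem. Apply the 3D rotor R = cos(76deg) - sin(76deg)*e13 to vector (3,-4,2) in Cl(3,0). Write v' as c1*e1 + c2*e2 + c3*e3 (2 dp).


Rotor R = cos(76deg) - sin(76deg)*e13
Rotation angle theta = 2 * 76 = 152 degrees in the e13 plane (e1 -> e3).
The component perpendicular to the plane (e2) is invariant: v'_2 = v2 = -4.00
cos(152deg) = -0.8829, sin(152deg) = 0.4695
v'_1 = v1*cos(theta) - v3*sin(theta) = 3*(-0.8829) - 2*0.4695 = -3.59
v'_3 = v1*sin(theta) + v3*cos(theta) = 3*0.4695 + 2*(-0.8829) = -0.36
v' = -3.59*e1 - 4.00*e2 - 0.36*e3


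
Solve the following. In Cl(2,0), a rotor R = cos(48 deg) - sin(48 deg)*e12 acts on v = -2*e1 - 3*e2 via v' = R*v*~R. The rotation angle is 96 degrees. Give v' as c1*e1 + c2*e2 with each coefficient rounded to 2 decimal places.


Rotor R = cos(48deg) - sin(48deg)*e12
Rotation angle theta = 2 * 48 = 96 degrees
v' = R*v*~R rotates v by theta.
cos(96deg) = -0.1045, sin(96deg) = 0.9945
v'_1 = -2*cos(96deg) - (-3)*sin(96deg)
= -2*(-0.1045) - (-3)*0.9945
= 3.19
v'_2 = -2*sin(96deg) + (-3)*cos(96deg)
= -2*0.9945 + (-3)*(-0.1045)
= -1.68
v' = 3.19*e1 - 1.68*e2


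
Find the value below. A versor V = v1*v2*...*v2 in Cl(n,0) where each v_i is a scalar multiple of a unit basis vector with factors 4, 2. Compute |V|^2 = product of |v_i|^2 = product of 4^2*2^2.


Each vector v_i has |v_i|^2 = s_i^2
Squared scales: 4^2 = 16, 2^2 = 4
|V|^2 = 16 * 4
= 64


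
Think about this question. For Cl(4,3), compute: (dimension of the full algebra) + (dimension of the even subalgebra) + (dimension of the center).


n = 4 + 3 = 7
Total dim = 2^7 = 128
Even subalgebra dim = 2^6 = 64
n is odd, so center dim = 2
Sum = 128 + 64 + 2 = 194


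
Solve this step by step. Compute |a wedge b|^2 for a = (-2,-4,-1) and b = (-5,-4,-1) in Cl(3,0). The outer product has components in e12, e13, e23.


a wedge b = (a1*b2 - a2*b1)*e12 + (a1*b3 - a3*b1)*e13 + (a2*b3 - a3*b2)*e23
e12 coeff: (-2)*(-4) - (-4)*(-5) = 8 - 20 = -12
e13 coeff: (-2)*(-1) - (-1)*(-5) = 2 - 5 = -3
e23 coeff: (-4)*(-1) - (-1)*(-4) = 4 - 4 = 0
|a wedge b|^2 = (-12)^2 + (-3)^2 + 0^2
= 144 + 9 + 0
= 153


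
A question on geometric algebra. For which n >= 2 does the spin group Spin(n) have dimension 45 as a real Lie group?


dim Spin(n) = dim so(n) = n(n-1)/2.
Solve n(n-1)/2 = 45, i.e. n^2 - n - 90 = 0.
Discriminant = 1 + 8*45 = 361
n = (1 + sqrt(361))/2 = (1 + 19)/2 = 10


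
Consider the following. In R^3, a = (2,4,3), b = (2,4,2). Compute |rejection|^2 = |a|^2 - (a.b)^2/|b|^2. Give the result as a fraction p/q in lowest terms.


|a|^2 = 2^2 + 4^2 + 3^2 = 29
|b|^2 = 2^2 + 4^2 + 2^2 = 24
a . b = 2*2 + 4*4 + 3*2 = 26
(a.b)^2 = 26^2 = 676
|rej|^2 = 29 - 676/24
= (696 - 676)/24
= 20/24
In lowest terms: 5/6


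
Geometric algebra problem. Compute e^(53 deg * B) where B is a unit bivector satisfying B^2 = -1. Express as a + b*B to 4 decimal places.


For a unit bivector B with B^2 = -1, the exponential series gives
e^(theta*B) = cos(theta) + sin(theta)*B (the GA analogue of Euler's formula).
theta = 53 degrees = 0.925025 rad
cos(53 deg) = 0.6018
sin(53 deg) = 0.7986
exp(theta*B) = 0.6018 + 0.7986*B


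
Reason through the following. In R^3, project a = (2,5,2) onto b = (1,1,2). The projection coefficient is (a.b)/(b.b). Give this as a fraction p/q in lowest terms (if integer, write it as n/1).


Projection coefficient = (a . b) / (b . b)
a . b = 2*1 + 5*1 + 2*2
= 2 + 5 + 4 = 11
b . b = 1^2 + 1^2 + 2^2
= 1 + 1 + 4 = 6
Coefficient = 11/6
In lowest terms: 11/6


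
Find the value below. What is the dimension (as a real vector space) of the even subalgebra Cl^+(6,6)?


Even subalgebra dimension = 2^(n-1)
n = 6 + 6 = 12
2^(12 - 1) = 2^11 = 2048
Verification: sum of C(12,k) for even k = 1 + 66 + 495 + 924 + 495 + 66 + 1 = 2048
Result = 2048


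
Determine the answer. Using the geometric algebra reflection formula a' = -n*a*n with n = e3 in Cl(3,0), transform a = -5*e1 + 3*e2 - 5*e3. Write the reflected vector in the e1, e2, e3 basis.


Reflection formula: a' = -n*a*n, with n = e3 (unit vector, n^2 = 1).
For reflection through hyperplane perp to e3:
The component along e3 flips sign, others stay.
a = (-5, 3, -5)
a' = (-5, 3, 5)
a' = -5*e1 + 3*e2 + 5*e3


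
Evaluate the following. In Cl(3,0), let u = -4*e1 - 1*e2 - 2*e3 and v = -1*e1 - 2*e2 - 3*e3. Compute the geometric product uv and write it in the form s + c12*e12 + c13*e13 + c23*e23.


In Cl(3,0): e_i^2 = 1, e_ie_j = -e_je_i for i != j.
Scalar part = u . v = (-4)*(-1) + (-1)*(-2) + (-2)*(-3)
= 4 + 2 + 6 = 12
e12 coeff = (-4)*(-2) - (-1)*(-1) = 8 - 1 = 7
e13 coeff = (-4)*(-3) - (-2)*(-1) = 12 - 2 = 10
e23 coeff = (-1)*(-3) - (-2)*(-2) = 3 - 4 = -1
uv = 12 + 7*e12 + 10*e13 - 1*e23


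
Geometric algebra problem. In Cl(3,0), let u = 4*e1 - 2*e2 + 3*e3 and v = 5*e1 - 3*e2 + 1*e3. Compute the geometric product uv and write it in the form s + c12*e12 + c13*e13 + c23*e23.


In Cl(3,0): e_i^2 = 1, e_ie_j = -e_je_i for i != j.
Scalar part = u . v = 4*5 + (-2)*(-3) + 3*1
= 20 + 6 + 3 = 29
e12 coeff = 4*(-3) - (-2)*5 = -12 - (-10) = -2
e13 coeff = 4*1 - 3*5 = 4 - 15 = -11
e23 coeff = (-2)*1 - 3*(-3) = -2 - (-9) = 7
uv = 29 - 2*e12 - 11*e13 + 7*e23


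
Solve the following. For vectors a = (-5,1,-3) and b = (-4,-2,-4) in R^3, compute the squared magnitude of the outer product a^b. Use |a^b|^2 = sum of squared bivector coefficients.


a wedge b = (a1*b2 - a2*b1)*e12 + (a1*b3 - a3*b1)*e13 + (a2*b3 - a3*b2)*e23
e12 coeff: (-5)*(-2) - 1*(-4) = 10 - (-4) = 14
e13 coeff: (-5)*(-4) - (-3)*(-4) = 20 - 12 = 8
e23 coeff: 1*(-4) - (-3)*(-2) = -4 - 6 = -10
|a wedge b|^2 = 14^2 + 8^2 + (-10)^2
= 196 + 64 + 100
= 360


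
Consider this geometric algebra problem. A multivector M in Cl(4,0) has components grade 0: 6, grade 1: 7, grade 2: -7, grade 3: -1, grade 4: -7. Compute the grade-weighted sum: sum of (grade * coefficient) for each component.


Grade-weighted sum = sum of grade_k * coefficient_k
0*6 = 0
1*7 = 7
2*(-7) = -14
3*(-1) = -3
4*(-7) = -28
Total = 0 + 7 + (-14) + (-3) + (-28) = -38


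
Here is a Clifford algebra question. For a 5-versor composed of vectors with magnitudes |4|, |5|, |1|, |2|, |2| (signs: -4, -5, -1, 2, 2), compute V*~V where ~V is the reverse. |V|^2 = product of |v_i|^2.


Each vector v_i has |v_i|^2 = s_i^2
Squared scales: (-4)^2 = 16, (-5)^2 = 25, (-1)^2 = 1, 2^2 = 4, 2^2 = 4
|V|^2 = 16 * 25 * 1 * 4 * 4
= 6400


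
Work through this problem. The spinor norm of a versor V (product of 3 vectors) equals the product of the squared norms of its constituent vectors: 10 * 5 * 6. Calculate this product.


Spinor norm N(V) = |v1|^2 * |v2|^2 * ... * |v3|^2
= 10 * 5 * 6
Running product: 10, 50, 300
N(V) = 300


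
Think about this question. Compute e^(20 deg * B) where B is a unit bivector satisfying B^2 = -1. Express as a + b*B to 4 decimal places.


For a unit bivector B with B^2 = -1, the exponential series gives
e^(theta*B) = cos(theta) + sin(theta)*B (the GA analogue of Euler's formula).
theta = 20 degrees = 0.349066 rad
cos(20 deg) = 0.9397
sin(20 deg) = 0.3420
exp(theta*B) = 0.9397 + 0.3420*B


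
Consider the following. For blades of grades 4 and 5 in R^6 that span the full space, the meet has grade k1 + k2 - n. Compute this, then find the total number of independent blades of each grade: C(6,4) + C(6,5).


Meet grade = grade(A) + grade(B) - n
= 4 + 5 - 6 = 3
C(6,4) = 15
C(6,5) = 6
dim_A + dim_B = 15 + 6 = 21


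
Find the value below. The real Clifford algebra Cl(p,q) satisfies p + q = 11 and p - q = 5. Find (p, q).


We need p + q = 11 and p - q = 5.
Adding: 2p = 11 + 5 = 16, so p = 8.
Then q = 11 - 8 = 3.
(p, q) = (8, 3)


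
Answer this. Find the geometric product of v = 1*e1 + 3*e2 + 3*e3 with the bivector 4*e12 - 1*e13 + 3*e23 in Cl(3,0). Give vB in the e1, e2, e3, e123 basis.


vB has grade-1 (vector) and grade-3 (trivector) parts: vB = (v _| B) + (v ^ B).
Vector part <vB>_1:
  e1: -v2*b12 - v3*b13 = -(3)*(4) - (3)*(-1) = -9
  e2: v1*b12 - v3*b23 = (1)*(4) - (3)*(3) = -5
  e3: v1*b13 + v2*b23 = (1)*(-1) + (3)*(3) = 8
Trivector part <vB>_3:
  e123: v1*b23 - v2*b13 + v3*b12 = (1)*(3) - (3)*(-1) + (3)*(4) = 18
vB = -9*e1 - 5*e2 + 8*e3 + 18*e123


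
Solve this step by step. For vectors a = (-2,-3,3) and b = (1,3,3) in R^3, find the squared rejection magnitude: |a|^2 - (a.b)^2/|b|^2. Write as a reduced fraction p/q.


|a|^2 = (-2)^2 + (-3)^2 + 3^2 = 22
|b|^2 = 1^2 + 3^2 + 3^2 = 19
a . b = (-2)*1 + (-3)*3 + 3*3 = -2
(a.b)^2 = (-2)^2 = 4
|rej|^2 = 22 - 4/19
= (418 - 4)/19
= 414/19
In lowest terms: 414/19


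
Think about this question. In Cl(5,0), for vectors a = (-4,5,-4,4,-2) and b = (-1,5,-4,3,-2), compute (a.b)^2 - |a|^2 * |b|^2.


a . b = (-4)*(-1) + 5*5 + (-4)*(-4) + 4*3 + (-2)*(-2)
= 4 + 25 + 16 + 12 + 4 = 61
|a|^2 = (-4)^2 + 5^2 + (-4)^2 + 4^2 + (-2)^2 = 77
|b|^2 = (-1)^2 + 5^2 + (-4)^2 + 3^2 + (-2)^2 = 55
(a.b)^2 = 61^2 = 3721
|a|^2 * |b|^2 = 77 * 55 = 4235
Result = 3721 - 4235 = -514
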